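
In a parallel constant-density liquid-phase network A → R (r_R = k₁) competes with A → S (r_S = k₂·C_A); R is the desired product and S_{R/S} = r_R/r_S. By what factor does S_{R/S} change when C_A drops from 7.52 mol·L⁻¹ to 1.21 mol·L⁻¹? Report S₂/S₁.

6.21

S_{R/S} = (k₁/k₂)·C_A⁻¹, so S₂/S₁ = (C_{A,2}/C_{A,1})⁻¹.
= 7.52/1.21 = 6.21.
Selectivity toward R rises as C_A falls — low-concentration operation is favoured.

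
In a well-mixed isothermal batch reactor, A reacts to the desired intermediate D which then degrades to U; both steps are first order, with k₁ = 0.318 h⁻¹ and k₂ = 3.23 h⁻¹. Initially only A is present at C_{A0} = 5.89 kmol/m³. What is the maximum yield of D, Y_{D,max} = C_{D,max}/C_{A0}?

0.0764

For a first-order series the maximum intermediate yield is C_{D,max}/C_{A0} = (k₁/k₂)^[k₂/(k₂−k₁)].
= (0.318/3.23)^(3.23/(3.23−0.318)) = (0.09845)^(1.109) = 0.07643.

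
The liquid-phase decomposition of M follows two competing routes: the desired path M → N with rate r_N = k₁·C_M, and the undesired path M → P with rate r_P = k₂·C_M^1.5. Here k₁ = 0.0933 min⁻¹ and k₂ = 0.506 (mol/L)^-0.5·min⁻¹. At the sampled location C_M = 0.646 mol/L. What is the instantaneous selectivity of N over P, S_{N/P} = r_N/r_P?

S_{N/P} = r_N/r_P = (k₁·C_M)/(k₂·C_M^1.5) = (k₁/k₂)·C_M^-0.5.
= (0.0933×0.6460) / (0.506×0.6460^1.5) = 0.06027/0.2627 = 0.229.

0.229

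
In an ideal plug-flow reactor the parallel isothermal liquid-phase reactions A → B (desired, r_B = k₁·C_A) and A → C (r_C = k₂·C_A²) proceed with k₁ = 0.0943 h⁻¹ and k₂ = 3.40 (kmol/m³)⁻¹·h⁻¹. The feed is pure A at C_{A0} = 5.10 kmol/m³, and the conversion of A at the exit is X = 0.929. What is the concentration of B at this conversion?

0.0715 kmol/m³

C_A = C_{A0}(1−X) = 0.3621 kmol/m³.
Along a PFR/batch, dC_B/dC_A = −r_B/(r_B+r_C) = −k₁/(k₁+k₂·C_A).
Integrating from C_{A0} to C_A: C_B = (0.0943/3.40)·ln[(0.0943+3.40·5.10)/(0.0943+3.40·0.362)] = 0.02774·ln(17.43/1.325) = 0.07147 kmol/m³.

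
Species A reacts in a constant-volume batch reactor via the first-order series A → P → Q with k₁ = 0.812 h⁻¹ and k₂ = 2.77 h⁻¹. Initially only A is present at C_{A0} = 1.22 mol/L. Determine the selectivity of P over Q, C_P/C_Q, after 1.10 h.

Solving the coupled first-order balances gives C_P(t) = [k₁/(k₂−k₁)]·C_{A0}·(e^(−k₁t) − e^(−k₂t)).
e^(−k₁t) = e^(−0.812×1.10) = e^(−0.8932) = 0.4093; e^(−k₂t) = e^(−3.047) = 0.04750.
C_P = 0.812×1.22/(2.77−0.812) × (0.4093−0.04750) = 0.5059×0.3618 = 0.1831 mol/L.
C_A = C_{A0}e^(−k₁t) = 0.4994 mol/L, so C_Q = C_{A0}−C_A−C_P = 0.5375 mol/L; C_P/C_Q = 0.341.

0.341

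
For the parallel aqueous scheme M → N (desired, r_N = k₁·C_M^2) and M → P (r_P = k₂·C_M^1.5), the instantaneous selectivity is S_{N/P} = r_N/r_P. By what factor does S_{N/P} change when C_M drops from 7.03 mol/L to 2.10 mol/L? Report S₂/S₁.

0.547

S_{N/P} = (k₁/k₂)·C_M^0.5, so S₂/S₁ = (C_{M,2}/C_{M,1})^0.5.
= (2.10/7.03)^0.5 = (0.2987)^0.5 = 0.547.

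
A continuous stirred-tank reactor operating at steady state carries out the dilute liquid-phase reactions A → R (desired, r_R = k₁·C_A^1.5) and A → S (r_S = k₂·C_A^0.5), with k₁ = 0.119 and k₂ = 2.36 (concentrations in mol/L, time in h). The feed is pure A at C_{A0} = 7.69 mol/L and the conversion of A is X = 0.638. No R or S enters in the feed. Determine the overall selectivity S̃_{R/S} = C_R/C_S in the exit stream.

0.140

Exit C_A = C_{A0}(1−X) = 7.69×0.362 = 2.784 mol/L.
In a CSTR the entire volume is at exit conditions, so r_R = 0.119×2.784^1.5 = 0.5527 and r_S = 2.36×2.784^0.5 = 3.938.
Overall selectivity = C_R/C_S = r_Rτ/(r_Sτ) = r_R/r_S = 0.140.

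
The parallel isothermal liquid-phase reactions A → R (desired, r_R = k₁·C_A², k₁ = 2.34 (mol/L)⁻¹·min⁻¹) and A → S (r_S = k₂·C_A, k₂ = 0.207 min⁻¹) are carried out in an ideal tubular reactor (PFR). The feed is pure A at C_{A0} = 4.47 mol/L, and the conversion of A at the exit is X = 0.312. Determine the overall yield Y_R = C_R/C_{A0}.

0.305

C_A = C_{A0}(1−X) = 3.075 mol/L.
Along a PFR/batch, dC_S/dC_A = −r_S/(r_R+r_S) = −k₂/(k₂+k₁·C_A).
Integrating from C_{A0} to C_A: C_S = (0.207/2.34)·ln[(0.207+2.34·4.47)/(0.207+2.34·3.08)] = 0.08846·ln(10.67/7.403) = 0.03231 mol/L.
Then C_R = (C_{A0}−C_A) − C_S = 1.395 − 0.03231 = 1.362 mol/L.
Y_R = C_R/C_{A0} = 1.362/4.47 = 0.305.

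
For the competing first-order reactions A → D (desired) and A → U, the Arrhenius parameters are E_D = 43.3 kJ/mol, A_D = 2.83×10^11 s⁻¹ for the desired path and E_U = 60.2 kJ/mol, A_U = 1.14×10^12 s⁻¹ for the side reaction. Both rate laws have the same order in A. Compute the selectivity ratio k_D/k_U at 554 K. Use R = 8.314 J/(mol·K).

9.74

k_D/k_U = (A_D/A_U)·exp[−(E_D−E_U)/(RT)] = (A_D/A_U)·exp[(E_U−E_D)/(RT)].
(E_U−E_D)/(RT) = (60.2−43.3)×10³/(8.314×554) = 16900/4606 = 3.669.
k_D/k_U = (2.83×10^11/1.14×10^12)·exp(3.669) = 0.2482 × 39.22 = 9.74.
Since E_D < E_U, lowering the temperature improves selectivity toward D.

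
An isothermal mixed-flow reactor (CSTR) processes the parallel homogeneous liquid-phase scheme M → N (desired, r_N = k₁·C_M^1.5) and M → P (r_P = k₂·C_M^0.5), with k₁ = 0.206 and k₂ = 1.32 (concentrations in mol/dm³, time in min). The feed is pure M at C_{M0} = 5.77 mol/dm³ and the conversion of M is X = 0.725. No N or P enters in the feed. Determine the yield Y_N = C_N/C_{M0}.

Exit C_M = C_{M0}(1−X) = 5.77×0.275 = 1.587 mol/dm³.
A CSTR operates uniformly at the exit composition, giving r_N = 0.4117 and r_P = 1.663 (each k·C_M^n at C_M = 1.587).
Fraction of consumed M going to N: r_N/(r_N+r_P) = 0.1985.
C_N = 0.1985·C_{M0}·X = 0.1985×5.77×0.725 = 0.830 mol/dm³; Y_N = C_N/C_{M0} = 0.144.

0.144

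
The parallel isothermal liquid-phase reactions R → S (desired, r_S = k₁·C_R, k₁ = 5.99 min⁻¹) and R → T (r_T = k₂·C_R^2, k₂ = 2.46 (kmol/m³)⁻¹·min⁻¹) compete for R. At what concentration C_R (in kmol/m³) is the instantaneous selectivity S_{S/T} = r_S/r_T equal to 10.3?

0.236 kmol/m³

S_{S/T} = (k₁/k₂)·C_R⁻¹ ⇒ C_R = (S·k₂/k₁)^(-1).
= (10.3×2.46/5.99)^(-1) = (4.230)^(-1) = 0.236 kmol/m³.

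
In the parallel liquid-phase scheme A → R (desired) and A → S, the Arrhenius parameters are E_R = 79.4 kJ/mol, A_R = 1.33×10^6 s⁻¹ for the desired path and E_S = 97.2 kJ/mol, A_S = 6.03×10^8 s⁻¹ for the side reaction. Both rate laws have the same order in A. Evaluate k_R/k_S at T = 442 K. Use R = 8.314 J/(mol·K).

Since both paths have the same order in A, the concentration cancels and S_{R/S} = k_R/k_S = (A_R/A_S)·exp[(E_S−E_R)/(RT)].
(E_S−E_R)/(RT) = (97.2−79.4)×10³/(8.314×442) = 17800/3675 = 4.844.
k_R/k_S = (1.33×10^6/6.03×10^8)·exp(4.844) = 0.002206 × 127.0 = 0.280.
Since E_R < E_S, lowering the temperature improves selectivity toward R.

0.280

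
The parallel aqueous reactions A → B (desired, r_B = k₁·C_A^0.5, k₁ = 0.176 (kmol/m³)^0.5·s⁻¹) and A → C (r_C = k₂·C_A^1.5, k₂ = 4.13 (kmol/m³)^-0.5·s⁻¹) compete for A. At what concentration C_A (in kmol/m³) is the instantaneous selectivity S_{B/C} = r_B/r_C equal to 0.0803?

S_{B/C} = (k₁/k₂)·C_A⁻¹ ⇒ C_A = (S·k₂/k₁)^(-1).
= (0.0803×4.13/0.176)^(-1) = (1.884)^(-1) = 0.531 kmol/m³.

0.531 kmol/m³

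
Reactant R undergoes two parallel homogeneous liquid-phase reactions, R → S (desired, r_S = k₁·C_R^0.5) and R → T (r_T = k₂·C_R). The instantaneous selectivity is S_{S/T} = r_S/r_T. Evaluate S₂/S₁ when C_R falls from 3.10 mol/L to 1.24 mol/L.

S_{S/T} = (k₁/k₂)·C_R^-0.5, so S₂/S₁ = (C_{R,2}/C_{R,1})^-0.5.
= (1.24/3.10)^(-0.5) = (0.4000)^(-0.5) = 1.58.
Selectivity toward S rises as C_R falls — low-concentration operation is favoured.

1.58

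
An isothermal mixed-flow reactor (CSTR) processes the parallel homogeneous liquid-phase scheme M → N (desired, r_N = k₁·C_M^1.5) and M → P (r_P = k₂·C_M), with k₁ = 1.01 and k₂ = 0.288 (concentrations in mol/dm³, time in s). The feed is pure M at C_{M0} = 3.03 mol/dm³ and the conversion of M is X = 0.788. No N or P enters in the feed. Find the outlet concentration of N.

1.76 mol/dm³

Exit C_M = C_{M0}(1−X) = 3.03×0.212 = 0.6424 mol/dm³.
In a CSTR the entire volume is at exit conditions, so r_N = 1.01×0.6424^1.5 = 0.5200 and r_P = 0.288×0.6424 = 0.1850.
Fraction of consumed M going to N: r_N/(r_N+r_P) = 0.7376.
C_N = 0.7376·C_{M0}·X = 0.7376×3.03×0.788 = 1.76 mol/dm³.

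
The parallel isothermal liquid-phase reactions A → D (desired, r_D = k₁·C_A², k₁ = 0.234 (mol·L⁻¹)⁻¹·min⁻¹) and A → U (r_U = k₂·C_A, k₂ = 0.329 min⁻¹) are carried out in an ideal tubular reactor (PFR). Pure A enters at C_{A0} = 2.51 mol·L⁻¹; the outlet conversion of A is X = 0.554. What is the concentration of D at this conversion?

C_A = C_{A0}(1−X) = 1.119 mol·L⁻¹.
Along a PFR/batch, dC_U/dC_A = −r_U/(r_D+r_U) = −k₂/(k₂+k₁·C_A).
Integrating from C_{A0} to C_A: C_U = (0.329/0.234)·ln[(0.329+0.234·2.51)/(0.329+0.234·1.12)] = 1.406·ln(0.9163/0.5910) = 0.6167 mol·L⁻¹.
Then C_D = (C_{A0}−C_A) − C_U = 1.391 − 0.6167 = 0.7738 mol·L⁻¹.

0.774 mol·L⁻¹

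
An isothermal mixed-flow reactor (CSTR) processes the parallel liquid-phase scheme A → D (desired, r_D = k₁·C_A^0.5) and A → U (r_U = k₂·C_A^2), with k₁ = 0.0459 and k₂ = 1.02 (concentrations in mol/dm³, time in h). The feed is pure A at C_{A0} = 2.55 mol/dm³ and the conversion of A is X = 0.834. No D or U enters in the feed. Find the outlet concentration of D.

Exit C_A = C_{A0}(1−X) = 2.55×0.166 = 0.4233 mol/dm³.
A CSTR operates uniformly at the exit composition, giving r_D = 0.02986 and r_U = 0.1828 (each k·C_A^n at C_A = 0.4233).
Fraction of consumed A going to D: r_D/(r_D+r_U) = 0.1404.
C_D = 0.1404·C_{A0}·X = 0.1404×2.55×0.834 = 0.299 mol/dm³.

0.299 mol/dm³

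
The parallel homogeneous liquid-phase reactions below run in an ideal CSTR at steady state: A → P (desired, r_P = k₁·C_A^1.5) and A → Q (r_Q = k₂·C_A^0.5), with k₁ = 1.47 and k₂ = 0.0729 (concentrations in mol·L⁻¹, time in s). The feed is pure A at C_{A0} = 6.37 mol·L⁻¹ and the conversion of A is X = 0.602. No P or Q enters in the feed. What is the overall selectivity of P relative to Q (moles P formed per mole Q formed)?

51.1

Exit C_A = C_{A0}(1−X) = 6.37×0.398 = 2.535 mol·L⁻¹.
A CSTR operates uniformly at the exit composition, giving r_P = 5.934 and r_Q = 0.1161 (each k·C_A^n at C_A = 2.535).
Overall selectivity = C_P/C_Q = r_Pτ/(r_Qτ) = r_P/r_Q = 51.1.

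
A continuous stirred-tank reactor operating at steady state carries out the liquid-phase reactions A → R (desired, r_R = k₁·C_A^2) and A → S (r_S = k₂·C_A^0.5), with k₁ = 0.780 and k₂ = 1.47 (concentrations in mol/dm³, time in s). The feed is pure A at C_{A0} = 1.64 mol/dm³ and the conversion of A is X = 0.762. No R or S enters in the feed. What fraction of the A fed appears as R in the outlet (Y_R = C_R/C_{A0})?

Exit C_A = C_{A0}(1−X) = 1.64×0.238 = 0.3903 mol/dm³.
Rates in a CSTR are evaluated at the outlet concentration: r_R = 0.780×0.3903^2 = 0.1188, r_S = 1.47×0.3903^0.5 = 0.9184.
Fraction of consumed A going to R: r_R/(r_R+r_S) = 0.1146.
C_R = 0.1146·C_{A0}·X = 0.1146×1.64×0.762 = 0.143 mol/dm³; Y_R = C_R/C_{A0} = 0.0873.

0.0873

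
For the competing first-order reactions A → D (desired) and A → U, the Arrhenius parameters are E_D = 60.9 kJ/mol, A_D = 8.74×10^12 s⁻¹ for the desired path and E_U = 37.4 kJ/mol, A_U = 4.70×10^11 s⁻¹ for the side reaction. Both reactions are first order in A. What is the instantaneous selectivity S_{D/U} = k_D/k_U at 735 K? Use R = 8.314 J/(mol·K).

With equal orders, S_{D/U} = k_D/k_U = (A_D/A_U)·exp[(E_U−E_D)/(RT)].
(E_U−E_D)/(RT) = (37.4−60.9)×10³/(8.314×735) = -23500/6111 = -3.846.
k_D/k_U = (8.74×10^12/4.70×10^11)·exp(-3.846) = 18.60 × 0.02137 = 0.397.

0.397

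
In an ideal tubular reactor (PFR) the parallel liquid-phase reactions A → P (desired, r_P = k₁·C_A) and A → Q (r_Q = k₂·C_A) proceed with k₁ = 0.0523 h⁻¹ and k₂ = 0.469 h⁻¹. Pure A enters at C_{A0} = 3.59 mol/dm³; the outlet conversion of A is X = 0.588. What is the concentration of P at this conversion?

C_A = C_{A0}(1−X) = 1.479 mol/dm³.
Both paths are first order in A, so the instantaneous fraction to P is constant: dC_P/d(−C_A) = k₁/(k₁+k₂) = 0.1003.
C_P = 0.1003·(C_{A0}−C_A) = 0.1003×2.111 = 0.212 mol/dm³.

0.212 mol/dm³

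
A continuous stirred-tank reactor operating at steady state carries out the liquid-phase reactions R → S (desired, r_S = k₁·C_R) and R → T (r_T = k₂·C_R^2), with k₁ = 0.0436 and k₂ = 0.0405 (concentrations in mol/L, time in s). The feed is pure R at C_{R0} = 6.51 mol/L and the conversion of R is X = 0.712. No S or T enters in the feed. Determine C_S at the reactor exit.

1.69 mol/L

Exit C_R = C_{R0}(1−X) = 6.51×0.288 = 1.875 mol/L.
Rates in a CSTR are evaluated at the outlet concentration: r_S = 0.0436×1.875 = 0.08174, r_T = 0.0405×1.875^2 = 0.1424.
Fraction of consumed R going to S: r_S/(r_S+r_T) = 0.3648.
C_S = 0.3648·C_{R0}·X = 0.3648×6.51×0.712 = 1.69 mol/L.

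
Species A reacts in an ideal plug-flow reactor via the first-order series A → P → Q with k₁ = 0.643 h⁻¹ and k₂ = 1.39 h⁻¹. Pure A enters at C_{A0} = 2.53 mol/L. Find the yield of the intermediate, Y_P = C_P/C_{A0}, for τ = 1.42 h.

0.226

The intermediate concentration in a first-order A→B→C sequence is C_P = k₁C_{A0}(e^(−k₁τ) − e^(−k₂τ))/(k₂−k₁).
e^(−k₁τ) = e^(−0.643×1.42) = e^(−0.9131) = 0.4013; e^(−k₂τ) = e^(−1.974) = 0.1389.
C_P = 0.643×2.53/(1.39−0.643) × (0.4013−0.1389) = 2.178×0.2624 = 0.5714 mol/L.
Y_P = C_P/C_{A0} = 0.5714/2.53 = 0.226.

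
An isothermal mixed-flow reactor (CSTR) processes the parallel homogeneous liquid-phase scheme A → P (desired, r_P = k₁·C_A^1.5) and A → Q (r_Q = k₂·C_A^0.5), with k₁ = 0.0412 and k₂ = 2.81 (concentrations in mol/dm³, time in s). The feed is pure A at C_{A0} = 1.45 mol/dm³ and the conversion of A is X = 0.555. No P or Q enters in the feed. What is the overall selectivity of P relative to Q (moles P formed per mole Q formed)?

Exit C_A = C_{A0}(1−X) = 1.45×0.445 = 0.6452 mol/dm³.
A CSTR operates uniformly at the exit composition, giving r_P = 0.02135 and r_Q = 2.257 (each k·C_A^n at C_A = 0.6452).
Overall selectivity = C_P/C_Q = r_Pτ/(r_Qτ) = r_P/r_Q = 0.00946.

0.00946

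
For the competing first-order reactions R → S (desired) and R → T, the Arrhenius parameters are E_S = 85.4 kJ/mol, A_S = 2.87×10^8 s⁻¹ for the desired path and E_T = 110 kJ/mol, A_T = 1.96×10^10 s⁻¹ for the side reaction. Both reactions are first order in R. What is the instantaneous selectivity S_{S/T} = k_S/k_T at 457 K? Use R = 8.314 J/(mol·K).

With equal orders, S_{S/T} = k_S/k_T = (A_S/A_T)·exp[(E_T−E_S)/(RT)].
(E_T−E_S)/(RT) = (110−85.4)×10³/(8.314×457) = 24600/3799 = 6.475.
k_S/k_T = (2.87×10^8/1.96×10^10)·exp(6.475) = 0.01464 × 648.4 = 9.49.

9.49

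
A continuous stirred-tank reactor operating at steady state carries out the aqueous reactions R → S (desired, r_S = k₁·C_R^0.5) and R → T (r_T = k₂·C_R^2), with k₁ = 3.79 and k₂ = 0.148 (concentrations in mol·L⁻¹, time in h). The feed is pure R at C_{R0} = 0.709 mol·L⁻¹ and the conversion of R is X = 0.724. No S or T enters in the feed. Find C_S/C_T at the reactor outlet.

296

Exit C_R = C_{R0}(1−X) = 0.709×0.276 = 0.1957 mol·L⁻¹.
In a CSTR the entire volume is at exit conditions, so r_S = 3.79×0.1957^0.5 = 1.677 and r_T = 0.148×0.1957^2 = 0.005667.
Overall selectivity = C_S/C_T = r_Sτ/(r_Tτ) = r_S/r_T = 296.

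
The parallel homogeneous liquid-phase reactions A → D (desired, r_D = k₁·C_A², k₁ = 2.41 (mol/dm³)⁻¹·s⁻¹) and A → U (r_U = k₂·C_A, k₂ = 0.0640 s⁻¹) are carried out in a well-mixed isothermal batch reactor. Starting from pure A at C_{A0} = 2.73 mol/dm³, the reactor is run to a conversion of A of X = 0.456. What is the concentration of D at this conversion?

C_A = C_{A0}(1−X) = 1.485 mol/dm³.
Along a PFR/batch, dC_U/dC_A = −r_U/(r_D+r_U) = −k₂/(k₂+k₁·C_A).
Integrating from C_{A0} to C_A: C_U = (0.0640/2.41)·ln[(0.0640+2.41·2.73)/(0.0640+2.41·1.49)] = 0.02656·ln(6.643/3.643) = 0.01595 mol/dm³.
Then C_D = (C_{A0}−C_A) − C_U = 1.245 − 0.01595 = 1.229 mol/dm³.

1.23 mol/dm³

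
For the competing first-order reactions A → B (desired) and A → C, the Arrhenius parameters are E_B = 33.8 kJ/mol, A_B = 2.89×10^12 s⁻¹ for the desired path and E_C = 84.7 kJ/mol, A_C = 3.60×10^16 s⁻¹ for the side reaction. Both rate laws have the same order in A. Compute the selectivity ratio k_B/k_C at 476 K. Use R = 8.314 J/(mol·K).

30.9

Since both paths have the same order in A, the concentration cancels and S_{B/C} = k_B/k_C = (A_B/A_C)·exp[(E_C−E_B)/(RT)].
(E_C−E_B)/(RT) = (84.7−33.8)×10³/(8.314×476) = 50900/3957 = 12.86.
k_B/k_C = (2.89×10^12/3.60×10^16)·exp(12.86) = 8.028×10^-5 × 3.853×10^5 = 30.9.
Since E_B < E_C, lowering the temperature improves selectivity toward B.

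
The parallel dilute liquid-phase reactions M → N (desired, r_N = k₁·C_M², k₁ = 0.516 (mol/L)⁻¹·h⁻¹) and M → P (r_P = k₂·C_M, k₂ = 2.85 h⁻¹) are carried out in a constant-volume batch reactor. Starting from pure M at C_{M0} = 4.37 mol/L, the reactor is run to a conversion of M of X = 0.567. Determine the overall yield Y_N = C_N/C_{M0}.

0.203

C_M = C_{M0}(1−X) = 1.892 mol/L.
Along a PFR/batch, dC_P/dC_M = −r_P/(r_N+r_P) = −k₂/(k₂+k₁·C_M).
Integrating from C_{M0} to C_M: C_P = (2.85/0.516)·ln[(2.85+0.516·4.37)/(2.85+0.516·1.89)] = 5.523·ln(5.105/3.826) = 1.592 mol/L.
Then C_N = (C_{M0}−C_M) − C_P = 2.478 − 1.592 = 0.8855 mol/L.
Y_N = C_N/C_{M0} = 0.8855/4.37 = 0.203.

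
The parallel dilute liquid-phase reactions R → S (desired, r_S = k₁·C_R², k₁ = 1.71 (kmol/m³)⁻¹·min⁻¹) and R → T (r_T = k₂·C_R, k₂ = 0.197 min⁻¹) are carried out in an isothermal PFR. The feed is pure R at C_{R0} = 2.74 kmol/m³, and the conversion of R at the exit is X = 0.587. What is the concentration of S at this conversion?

1.51 kmol/m³

C_R = C_{R0}(1−X) = 1.132 kmol/m³.
Along a PFR/batch, dC_T/dC_R = −r_T/(r_S+r_T) = −k₂/(k₂+k₁·C_R).
Integrating from C_{R0} to C_R: C_T = (0.197/1.71)·ln[(0.197+1.71·2.74)/(0.197+1.71·1.13)] = 0.1152·ln(4.882/2.132) = 0.09545 kmol/m³.
Then C_S = (C_{R0}−C_R) − C_T = 1.608 − 0.09545 = 1.513 kmol/m³.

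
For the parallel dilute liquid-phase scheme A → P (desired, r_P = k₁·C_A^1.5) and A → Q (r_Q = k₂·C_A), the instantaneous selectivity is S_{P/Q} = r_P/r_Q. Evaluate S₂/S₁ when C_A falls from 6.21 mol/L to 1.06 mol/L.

0.413

S_{P/Q} = (k₁/k₂)·C_A^0.5, so S₂/S₁ = (C_{A,2}/C_{A,1})^0.5.
= (1.06/6.21)^0.5 = (0.1707)^0.5 = 0.413.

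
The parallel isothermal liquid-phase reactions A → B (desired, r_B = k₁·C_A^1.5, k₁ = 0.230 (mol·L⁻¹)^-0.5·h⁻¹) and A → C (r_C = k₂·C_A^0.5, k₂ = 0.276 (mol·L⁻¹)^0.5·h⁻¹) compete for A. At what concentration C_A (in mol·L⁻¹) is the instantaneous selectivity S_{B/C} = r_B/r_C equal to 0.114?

0.137 mol·L⁻¹

S_{B/C} = (k₁/k₂)·C_A ⇒ C_A = S·k₂/k₁.
= 0.114×0.276/0.230 = 0.137 mol·L⁻¹.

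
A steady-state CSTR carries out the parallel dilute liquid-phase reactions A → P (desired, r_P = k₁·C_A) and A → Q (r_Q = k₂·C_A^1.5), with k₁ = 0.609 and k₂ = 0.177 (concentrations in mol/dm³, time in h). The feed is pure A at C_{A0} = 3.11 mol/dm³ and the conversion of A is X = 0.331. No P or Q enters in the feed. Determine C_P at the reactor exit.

0.725 mol/dm³

Exit C_A = C_{A0}(1−X) = 3.11×0.669 = 2.081 mol/dm³.
Rates in a CSTR are evaluated at the outlet concentration: r_P = 0.609×2.081 = 1.267, r_Q = 0.177×2.081^1.5 = 0.5312.
Fraction of consumed A going to P: r_P/(r_P+r_Q) = 0.7046.
C_P = 0.7046·C_{A0}·X = 0.7046×3.11×0.331 = 0.725 mol/dm³.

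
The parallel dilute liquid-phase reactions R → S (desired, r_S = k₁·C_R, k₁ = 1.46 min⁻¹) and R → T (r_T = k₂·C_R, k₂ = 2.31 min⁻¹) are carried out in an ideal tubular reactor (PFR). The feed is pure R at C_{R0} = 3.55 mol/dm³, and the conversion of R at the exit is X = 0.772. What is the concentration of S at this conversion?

1.06 mol/dm³

C_R = C_{R0}(1−X) = 0.8094 mol/dm³.
Both paths are first order in R, so the instantaneous fraction to S is constant: dC_S/d(−C_R) = k₁/(k₁+k₂) = 0.3873.
C_S = 0.3873·(C_{R0}−C_R) = 0.3873×2.741 = 1.06 mol/dm³.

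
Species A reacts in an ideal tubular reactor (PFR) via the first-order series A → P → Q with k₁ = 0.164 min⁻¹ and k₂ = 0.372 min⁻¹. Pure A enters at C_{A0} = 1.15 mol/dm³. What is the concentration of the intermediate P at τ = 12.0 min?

0.116 mol/dm³

Solving the coupled first-order balances gives C_P(τ) = [k₁/(k₂−k₁)]·C_{A0}·(e^(−k₁τ) − e^(−k₂τ)).
e^(−k₁τ) = e^(−0.164×12.0) = e^(−1.968) = 0.1397; e^(−k₂τ) = e^(−4.464) = 0.01152.
C_P = 0.164×1.15/(0.372−0.164) × (0.1397−0.01152) = 0.9067×0.1282 = 0.1163 mol/dm³.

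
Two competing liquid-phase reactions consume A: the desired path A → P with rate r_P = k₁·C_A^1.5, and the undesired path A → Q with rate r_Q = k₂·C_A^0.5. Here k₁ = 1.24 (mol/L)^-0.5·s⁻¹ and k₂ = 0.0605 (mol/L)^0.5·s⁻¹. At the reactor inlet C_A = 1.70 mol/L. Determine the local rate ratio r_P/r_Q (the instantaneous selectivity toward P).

34.8

S_{P/Q} = r_P/r_Q = (k₁·C_A^1.5)/(k₂·C_A^0.5) = (k₁/k₂)·C_A.
= (1.24×1.700^1.5) / (0.0605×1.700^0.5) = 2.748/0.07888 = 34.8.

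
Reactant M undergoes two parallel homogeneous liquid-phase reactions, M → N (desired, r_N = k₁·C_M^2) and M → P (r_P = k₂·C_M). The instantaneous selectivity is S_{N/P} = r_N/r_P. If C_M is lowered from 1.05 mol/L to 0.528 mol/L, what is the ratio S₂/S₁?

0.503

S_{N/P} = (k₁/k₂)·C_M, so S₂/S₁ = (C_{M,2}/C_{M,1}).
= 0.528/1.05 = 0.503.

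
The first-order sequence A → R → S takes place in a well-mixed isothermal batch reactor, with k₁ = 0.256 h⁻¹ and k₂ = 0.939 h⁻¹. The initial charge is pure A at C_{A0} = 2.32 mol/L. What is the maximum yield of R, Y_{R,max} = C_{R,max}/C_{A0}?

0.168

At the optimum, C_{R,max}/C_{A0} = (k₁/k₂)^[k₂/(k₂−k₁)].
= (0.256/0.939)^(0.939/(0.939−0.256)) = (0.2726)^(1.375) = 0.1675.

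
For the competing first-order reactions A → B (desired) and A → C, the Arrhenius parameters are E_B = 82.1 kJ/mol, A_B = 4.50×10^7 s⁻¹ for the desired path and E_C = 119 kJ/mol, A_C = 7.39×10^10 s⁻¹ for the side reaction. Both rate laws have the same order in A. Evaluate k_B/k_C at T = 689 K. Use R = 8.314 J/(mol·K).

0.382

Since both paths have the same order in A, the concentration cancels and S_{B/C} = k_B/k_C = (A_B/A_C)·exp[(E_C−E_B)/(RT)].
(E_C−E_B)/(RT) = (119−82.1)×10³/(8.314×689) = 36900/5728 = 6.442.
k_B/k_C = (4.50×10^7/7.39×10^10)·exp(6.442) = 6.089×10^-4 × 627.4 = 0.382.
Since E_B < E_C, lowering the temperature improves selectivity toward B.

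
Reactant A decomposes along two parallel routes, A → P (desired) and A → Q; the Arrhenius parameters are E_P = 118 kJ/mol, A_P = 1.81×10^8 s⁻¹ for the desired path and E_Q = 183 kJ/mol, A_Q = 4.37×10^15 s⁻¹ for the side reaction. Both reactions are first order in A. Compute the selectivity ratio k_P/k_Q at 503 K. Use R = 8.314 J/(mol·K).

k_P/k_Q = (A_P/A_Q)·exp[−(E_P−E_Q)/(RT)] = (A_P/A_Q)·exp[(E_Q−E_P)/(RT)].
(E_Q−E_P)/(RT) = (183−118)×10³/(8.314×503) = 65000/4182 = 15.54.
k_P/k_Q = (1.81×10^8/4.37×10^15)·exp(15.54) = 4.142×10^-8 × 5.627×10^6 = 0.233.
Since E_P < E_Q, lowering the temperature improves selectivity toward P.

0.233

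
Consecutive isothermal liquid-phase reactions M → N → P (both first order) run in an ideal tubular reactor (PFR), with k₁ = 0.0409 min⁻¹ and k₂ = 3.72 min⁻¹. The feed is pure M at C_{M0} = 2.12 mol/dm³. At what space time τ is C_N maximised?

For first-order series the maximum of C_N occurs at τ_opt = ln(k₂/k₁)/(k₂−k₁).
= ln(3.72/0.0409)/(3.72−0.0409) = ln(90.95)/3.679 = 4.510/3.679 = 1.23 min.

1.23 min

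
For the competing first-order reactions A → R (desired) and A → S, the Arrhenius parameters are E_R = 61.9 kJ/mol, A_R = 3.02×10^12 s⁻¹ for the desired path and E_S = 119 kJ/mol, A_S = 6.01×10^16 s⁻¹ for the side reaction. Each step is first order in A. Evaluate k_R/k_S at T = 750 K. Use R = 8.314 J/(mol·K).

0.477

With equal orders, S_{R/S} = k_R/k_S = (A_R/A_S)·exp[(E_S−E_R)/(RT)].
(E_S−E_R)/(RT) = (119−61.9)×10³/(8.314×750) = 57100/6236 = 9.157.
k_R/k_S = (3.02×10^12/6.01×10^16)·exp(9.157) = 5.025×10^-5 × 9483 = 0.477.
Since E_R < E_S, lowering the temperature improves selectivity toward R.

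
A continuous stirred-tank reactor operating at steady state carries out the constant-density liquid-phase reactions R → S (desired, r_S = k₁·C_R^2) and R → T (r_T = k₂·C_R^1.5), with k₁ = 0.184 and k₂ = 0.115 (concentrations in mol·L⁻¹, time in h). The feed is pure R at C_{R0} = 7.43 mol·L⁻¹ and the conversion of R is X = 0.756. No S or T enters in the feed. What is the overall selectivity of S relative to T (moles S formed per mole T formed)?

2.15

Exit C_R = C_{R0}(1−X) = 7.43×0.244 = 1.813 mol·L⁻¹.
A CSTR operates uniformly at the exit composition, giving r_S = 0.6047 and r_T = 0.2807 (each k·C_R^n at C_R = 1.813).
Overall selectivity = C_S/C_T = r_Sτ/(r_Tτ) = r_S/r_T = 2.15.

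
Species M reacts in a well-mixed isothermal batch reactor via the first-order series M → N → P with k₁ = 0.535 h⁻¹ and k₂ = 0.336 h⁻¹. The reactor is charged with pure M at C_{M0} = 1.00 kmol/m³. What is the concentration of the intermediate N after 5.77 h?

For first-order series with pure M initially, C_N(t) = k₁C_{M0}/(k₂−k₁)·(e^(−k₁t) − e^(−k₂t)).
e^(−k₁t) = e^(−0.535×5.77) = e^(−3.087) = 0.04564; e^(−k₂t) = e^(−1.939) = 0.1439.
C_N = 0.535×1.00/(0.336−0.535) × (0.04564−0.1439) = (-2.688)×(-0.09825) = 0.2641 kmol/m³.

0.264 kmol/m³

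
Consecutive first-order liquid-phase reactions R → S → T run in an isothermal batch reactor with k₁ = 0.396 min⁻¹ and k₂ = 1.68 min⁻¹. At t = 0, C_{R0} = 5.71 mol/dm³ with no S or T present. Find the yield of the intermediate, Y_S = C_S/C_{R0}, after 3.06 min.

The intermediate concentration in a first-order A→B→C sequence is C_S = k₁C_{R0}(e^(−k₁t) − e^(−k₂t))/(k₂−k₁).
e^(−k₁t) = e^(−0.396×3.06) = e^(−1.212) = 0.2977; e^(−k₂t) = e^(−5.141) = 0.005853.
C_S = 0.396×5.71/(1.68−0.396) × (0.2977−0.005853) = 1.761×0.2918 = 0.5139 mol/dm³.
Y_S = C_S/C_{R0} = 0.5139/5.71 = 0.0900.

0.0900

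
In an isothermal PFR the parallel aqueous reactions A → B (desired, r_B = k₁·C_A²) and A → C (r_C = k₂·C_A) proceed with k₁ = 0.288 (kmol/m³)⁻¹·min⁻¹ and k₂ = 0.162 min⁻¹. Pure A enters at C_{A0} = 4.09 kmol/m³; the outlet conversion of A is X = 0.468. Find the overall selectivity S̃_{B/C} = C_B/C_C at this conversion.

5.42

C_A = C_{A0}(1−X) = 2.176 kmol/m³.
Along a PFR/batch, dC_C/dC_A = −r_C/(r_B+r_C) = −k₂/(k₂+k₁·C_A).
Integrating from C_{A0} to C_A: C_C = (0.162/0.288)·ln[(0.162+0.288·4.09)/(0.162+0.288·2.18)] = 0.5625·ln(1.340/0.7887) = 0.2981 kmol/m³.
Then C_B = (C_{A0}−C_A) − C_C = 1.914 − 0.2981 = 1.616 kmol/m³.
S̃_{B/C} = C_B/C_C = 1.616/0.2981 = 5.42.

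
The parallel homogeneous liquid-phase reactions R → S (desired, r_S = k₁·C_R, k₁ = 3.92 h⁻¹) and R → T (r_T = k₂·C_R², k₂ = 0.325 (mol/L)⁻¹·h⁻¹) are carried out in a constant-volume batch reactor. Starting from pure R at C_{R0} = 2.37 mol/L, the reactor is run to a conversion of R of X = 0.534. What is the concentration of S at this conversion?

1.11 mol/L

C_R = C_{R0}(1−X) = 1.104 mol/L.
Along a PFR/batch, dC_S/dC_R = −r_S/(r_S+r_T) = −k₁/(k₁+k₂·C_R).
Integrating from C_{R0} to C_R: C_S = (3.92/0.325)·ln[(3.92+0.325·2.37)/(3.92+0.325·1.10)] = 12.06·ln(4.690/4.279) = 1.107 mol/L.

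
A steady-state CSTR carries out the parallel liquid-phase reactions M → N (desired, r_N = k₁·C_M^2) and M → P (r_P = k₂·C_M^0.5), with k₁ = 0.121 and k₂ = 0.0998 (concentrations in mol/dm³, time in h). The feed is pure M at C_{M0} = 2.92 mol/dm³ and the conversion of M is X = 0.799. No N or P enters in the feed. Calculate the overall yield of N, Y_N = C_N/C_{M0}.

0.282

Exit C_M = C_{M0}(1−X) = 2.92×0.201 = 0.5869 mol/dm³.
Rates in a CSTR are evaluated at the outlet concentration: r_N = 0.121×0.5869^2 = 0.04168, r_P = 0.0998×0.5869^0.5 = 0.07646.
Fraction of consumed M going to N: r_N/(r_N+r_P) = 0.3528.
C_N = 0.3528·C_{M0}·X = 0.3528×2.92×0.799 = 0.823 mol/dm³; Y_N = C_N/C_{M0} = 0.282.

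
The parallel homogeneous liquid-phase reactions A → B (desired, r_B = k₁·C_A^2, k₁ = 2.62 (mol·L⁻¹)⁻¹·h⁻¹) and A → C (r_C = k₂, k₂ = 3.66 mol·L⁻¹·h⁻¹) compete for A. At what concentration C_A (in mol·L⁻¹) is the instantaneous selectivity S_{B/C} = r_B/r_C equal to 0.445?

0.788 mol·L⁻¹

S_{B/C} = (k₁/k₂)·C_A^2 ⇒ C_A = (S·k₂/k₁)^(0.5).
= (0.445×3.66/2.62)^(0.5) = (0.6216)^(0.5) = 0.788 mol·L⁻¹.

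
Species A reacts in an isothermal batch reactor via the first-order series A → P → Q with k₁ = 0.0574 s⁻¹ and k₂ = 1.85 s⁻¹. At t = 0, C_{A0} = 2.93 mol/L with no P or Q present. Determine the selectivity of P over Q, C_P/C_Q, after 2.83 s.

0.220

The intermediate concentration in a first-order A→B→C sequence is C_P = k₁C_{A0}(e^(−k₁t) − e^(−k₂t))/(k₂−k₁).
e^(−k₁t) = e^(−0.0574×2.83) = e^(−0.1624) = 0.8501; e^(−k₂t) = e^(−5.236) = 0.005324.
C_P = 0.0574×2.93/(1.85−0.0574) × (0.8501−0.005324) = 0.09382×0.8447 = 0.07925 mol/L.
C_A = C_{A0}e^(−k₁t) = 2.491 mol/L, so C_Q = C_{A0}−C_A−C_P = 0.3601 mol/L; C_P/C_Q = 0.220.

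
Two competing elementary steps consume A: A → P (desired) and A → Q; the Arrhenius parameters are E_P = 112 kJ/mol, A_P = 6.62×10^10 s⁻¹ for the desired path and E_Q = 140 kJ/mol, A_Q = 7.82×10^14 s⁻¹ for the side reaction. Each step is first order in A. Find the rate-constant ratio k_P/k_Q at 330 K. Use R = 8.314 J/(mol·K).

2.29

k_P/k_Q = (A_P/A_Q)·exp[−(E_P−E_Q)/(RT)] = (A_P/A_Q)·exp[(E_Q−E_P)/(RT)].
(E_Q−E_P)/(RT) = (140−112)×10³/(8.314×330) = 28000/2744 = 10.21.
k_P/k_Q = (6.62×10^10/7.82×10^14)·exp(10.21) = 8.465×10^-5 × 27051 = 2.29.
Since E_P < E_Q, lowering the temperature improves selectivity toward P.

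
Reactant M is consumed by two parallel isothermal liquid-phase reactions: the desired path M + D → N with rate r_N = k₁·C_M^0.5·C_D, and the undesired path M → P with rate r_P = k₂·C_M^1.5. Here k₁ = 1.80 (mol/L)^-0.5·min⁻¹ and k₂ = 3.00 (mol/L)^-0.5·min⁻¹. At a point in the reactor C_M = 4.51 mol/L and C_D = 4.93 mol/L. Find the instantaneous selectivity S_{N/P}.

S_{N/P} = r_N/r_P = (k₁·C_M^0.5·C_D)/(k₂·C_M^1.5) = (k₁/k₂)·C_M⁻¹·C_D.
= (1.80×4.510^0.5×4.930) / (3.00×4.510^1.5) = 18.85/28.73 = 0.656.
The undesired path is higher order in M, so low C_M (CSTR or dilute feed) favours N.

0.656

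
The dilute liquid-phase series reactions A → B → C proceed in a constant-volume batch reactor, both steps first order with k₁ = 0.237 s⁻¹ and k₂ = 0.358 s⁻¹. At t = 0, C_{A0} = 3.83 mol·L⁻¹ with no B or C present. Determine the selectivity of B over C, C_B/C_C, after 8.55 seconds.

The intermediate concentration in a first-order A→B→C sequence is C_B = k₁C_{A0}(e^(−k₁t) − e^(−k₂t))/(k₂−k₁).
e^(−k₁t) = e^(−0.237×8.55) = e^(−2.026) = 0.1318; e^(−k₂t) = e^(−3.061) = 0.04685.
C_B = 0.237×3.83/(0.358−0.237) × (0.1318−0.04685) = 7.502×0.08497 = 0.6374 mol·L⁻¹.
C_A = C_{A0}e^(−k₁t) = 0.5049 mol·L⁻¹, so C_C = C_{A0}−C_A−C_B = 2.688 mol·L⁻¹; C_B/C_C = 0.237.

0.237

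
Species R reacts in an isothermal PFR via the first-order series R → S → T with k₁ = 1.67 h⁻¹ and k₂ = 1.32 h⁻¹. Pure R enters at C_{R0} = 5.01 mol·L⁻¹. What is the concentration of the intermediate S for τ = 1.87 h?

0.973 mol·L⁻¹

The intermediate concentration in a first-order A→B→C sequence is C_S = k₁C_{R0}(e^(−k₁τ) − e^(−k₂τ))/(k₂−k₁).
e^(−k₁τ) = e^(−1.67×1.87) = e^(−3.123) = 0.04403; e^(−k₂τ) = e^(−2.468) = 0.08472.
C_S = 1.67×5.01/(1.32−1.67) × (0.04403−0.08472) = (-23.90)×(-0.04069) = 0.9727 mol·L⁻¹.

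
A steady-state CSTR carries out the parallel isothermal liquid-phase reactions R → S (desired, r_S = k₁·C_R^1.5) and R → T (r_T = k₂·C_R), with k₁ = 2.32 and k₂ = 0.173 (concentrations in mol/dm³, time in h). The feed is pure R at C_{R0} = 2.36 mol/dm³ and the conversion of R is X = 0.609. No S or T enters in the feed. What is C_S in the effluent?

1.33 mol/dm³

Exit C_R = C_{R0}(1−X) = 2.36×0.391 = 0.9228 mol/dm³.
In a CSTR the entire volume is at exit conditions, so r_S = 2.32×0.9228^1.5 = 2.056 and r_T = 0.173×0.9228 = 0.1596.
Fraction of consumed R going to S: r_S/(r_S+r_T) = 0.9280.
C_S = 0.9280·C_{R0}·X = 0.9280×2.36×0.609 = 1.33 mol/dm³.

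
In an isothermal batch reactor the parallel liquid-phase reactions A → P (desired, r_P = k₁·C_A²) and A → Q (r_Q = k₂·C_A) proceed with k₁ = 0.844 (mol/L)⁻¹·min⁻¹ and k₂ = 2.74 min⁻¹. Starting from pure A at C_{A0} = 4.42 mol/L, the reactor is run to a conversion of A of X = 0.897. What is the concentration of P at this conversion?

C_A = C_{A0}(1−X) = 0.4553 mol/L.
Along a PFR/batch, dC_Q/dC_A = −r_Q/(r_P+r_Q) = −k₂/(k₂+k₁·C_A).
Integrating from C_{A0} to C_A: C_Q = (2.74/0.844)·ln[(2.74+0.844·4.42)/(2.74+0.844·0.455)] = 3.246·ln(6.470/3.124) = 2.364 mol/L.
Then C_P = (C_{A0}−C_A) − C_Q = 3.965 − 2.364 = 1.601 mol/L.

1.60 mol/L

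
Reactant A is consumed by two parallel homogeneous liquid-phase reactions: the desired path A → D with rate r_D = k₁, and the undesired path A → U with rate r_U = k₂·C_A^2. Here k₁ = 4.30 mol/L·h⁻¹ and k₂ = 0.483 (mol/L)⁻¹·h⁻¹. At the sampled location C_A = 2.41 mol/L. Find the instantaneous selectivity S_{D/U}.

S_{D/U} = r_D/r_U = (k₁)/(k₂·C_A^2) = (k₁/k₂)·C_A^-2.
= (4.30) / (0.483×2.410^2) = 4.300/2.805 = 1.53.

1.53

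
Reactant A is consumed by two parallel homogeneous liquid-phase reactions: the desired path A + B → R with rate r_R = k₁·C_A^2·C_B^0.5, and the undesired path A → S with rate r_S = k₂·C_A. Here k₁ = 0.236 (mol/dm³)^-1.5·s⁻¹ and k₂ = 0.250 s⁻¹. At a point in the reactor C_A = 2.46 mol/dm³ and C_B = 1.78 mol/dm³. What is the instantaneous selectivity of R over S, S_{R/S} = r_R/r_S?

3.10

S_{R/S} = r_R/r_S = (k₁·C_A^2·C_B^0.5)/(k₂·C_A) = (k₁/k₂)·C_A·C_B^0.5.
= (0.236×2.460^2×1.780^0.5) / (0.250×2.460) = 1.905/0.6150 = 3.10.
Since the desired path is higher order in A, keeping C_A high (PFR or concentrated feed) favours R.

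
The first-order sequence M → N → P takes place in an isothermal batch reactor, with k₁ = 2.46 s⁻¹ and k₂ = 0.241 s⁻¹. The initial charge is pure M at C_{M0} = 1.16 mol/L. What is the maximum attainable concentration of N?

Evaluating C_N at t_opt = ln(k₂/k₁)/(k₂−k₁) gives C_{N,max}/C_{M0} = (k₁/k₂)^[k₂/(k₂−k₁)].
= (2.46/0.241)^(0.241/(0.241−2.46)) = (10.21)^(-0.1086) = 0.7770.
C_{N,max} = 0.7770×1.16 = 0.901 mol/L.

0.901 mol/L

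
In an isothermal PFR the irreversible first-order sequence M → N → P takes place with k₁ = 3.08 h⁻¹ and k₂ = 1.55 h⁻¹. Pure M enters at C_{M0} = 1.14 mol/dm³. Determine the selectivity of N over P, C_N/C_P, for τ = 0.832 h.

The intermediate concentration in a first-order A→B→C sequence is C_N = k₁C_{M0}(e^(−k₁τ) − e^(−k₂τ))/(k₂−k₁).
e^(−k₁τ) = e^(−3.08×0.832) = e^(−2.563) = 0.07711; e^(−k₂τ) = e^(−1.290) = 0.2754.
C_N = 3.08×1.14/(1.55−3.08) × (0.07711−0.2754) = (-2.295)×(-0.1983) = 0.4550 mol/dm³.
C_M = C_{M0}e^(−k₁τ) = 0.08790 mol/dm³, so C_P = C_{M0}−C_M−C_N = 0.5971 mol/dm³; C_N/C_P = 0.762.

0.762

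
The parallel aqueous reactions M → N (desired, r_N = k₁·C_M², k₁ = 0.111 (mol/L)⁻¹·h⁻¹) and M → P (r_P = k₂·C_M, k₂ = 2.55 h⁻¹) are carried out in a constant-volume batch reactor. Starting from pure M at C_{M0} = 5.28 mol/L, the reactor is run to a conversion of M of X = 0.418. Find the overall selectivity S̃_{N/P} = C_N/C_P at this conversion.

C_M = C_{M0}(1−X) = 3.073 mol/L.
Along a PFR/batch, dC_P/dC_M = −r_P/(r_N+r_P) = −k₂/(k₂+k₁·C_M).
Integrating from C_{M0} to C_M: C_P = (2.55/0.111)·ln[(2.55+0.111·5.28)/(2.55+0.111·3.07)] = 22.97·ln(3.136/2.891) = 1.869 mol/L.
Then C_N = (C_{M0}−C_M) − C_P = 2.207 − 1.869 = 0.3385 mol/L.
S̃_{N/P} = C_N/C_P = 0.3385/1.869 = 0.181.

0.181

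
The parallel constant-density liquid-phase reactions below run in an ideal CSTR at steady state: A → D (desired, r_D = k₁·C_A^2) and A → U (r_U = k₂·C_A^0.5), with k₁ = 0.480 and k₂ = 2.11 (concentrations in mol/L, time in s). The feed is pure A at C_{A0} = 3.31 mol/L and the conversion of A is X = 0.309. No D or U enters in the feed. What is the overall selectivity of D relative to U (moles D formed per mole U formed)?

0.787

Exit C_A = C_{A0}(1−X) = 3.31×0.691 = 2.287 mol/L.
Rates in a CSTR are evaluated at the outlet concentration: r_D = 0.480×2.287^2 = 2.511, r_U = 2.11×2.287^0.5 = 3.191.
Overall selectivity = C_D/C_U = r_Dτ/(r_Uτ) = r_D/r_U = 0.787.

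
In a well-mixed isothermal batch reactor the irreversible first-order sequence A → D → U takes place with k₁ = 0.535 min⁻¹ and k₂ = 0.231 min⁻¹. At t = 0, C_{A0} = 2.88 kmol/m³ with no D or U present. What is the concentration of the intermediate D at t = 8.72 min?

0.628 kmol/m³

The intermediate concentration in a first-order A→B→C sequence is C_D = k₁C_{A0}(e^(−k₁t) − e^(−k₂t))/(k₂−k₁).
e^(−k₁t) = e^(−0.535×8.72) = e^(−4.665) = 0.009417; e^(−k₂t) = e^(−2.014) = 0.1334.
C_D = 0.535×2.88/(0.231−0.535) × (0.009417−0.1334) = (-5.068)×(-0.1240) = 0.6285 kmol/m³.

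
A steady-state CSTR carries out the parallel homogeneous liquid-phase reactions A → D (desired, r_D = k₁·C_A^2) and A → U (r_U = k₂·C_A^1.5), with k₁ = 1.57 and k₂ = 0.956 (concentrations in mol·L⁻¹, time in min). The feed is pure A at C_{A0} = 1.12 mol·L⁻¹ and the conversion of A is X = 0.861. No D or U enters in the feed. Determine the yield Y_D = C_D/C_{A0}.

0.339

Exit C_A = C_{A0}(1−X) = 1.12×0.139 = 0.1557 mol·L⁻¹.
A CSTR operates uniformly at the exit composition, giving r_D = 0.03805 and r_U = 0.05872 (each k·C_A^n at C_A = 0.1557).
Fraction of consumed A going to D: r_D/(r_D+r_U) = 0.3932.
C_D = 0.3932·C_{A0}·X = 0.3932×1.12×0.861 = 0.379 mol·L⁻¹; Y_D = C_D/C_{A0} = 0.339.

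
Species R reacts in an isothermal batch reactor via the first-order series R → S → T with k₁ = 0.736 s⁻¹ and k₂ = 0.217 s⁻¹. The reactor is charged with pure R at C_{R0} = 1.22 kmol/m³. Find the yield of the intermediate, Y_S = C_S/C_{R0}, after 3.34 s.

For first-order series with pure R initially, C_S(t) = k₁C_{R0}/(k₂−k₁)·(e^(−k₁t) − e^(−k₂t)).
e^(−k₁t) = e^(−0.736×3.34) = e^(−2.458) = 0.08559; e^(−k₂t) = e^(−0.7248) = 0.4844.
C_S = 0.736×1.22/(0.217−0.736) × (0.08559−0.4844) = (-1.730)×(-0.3988) = 0.6900 kmol/m³.
Y_S = C_S/C_{R0} = 0.6900/1.22 = 0.566.

0.566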